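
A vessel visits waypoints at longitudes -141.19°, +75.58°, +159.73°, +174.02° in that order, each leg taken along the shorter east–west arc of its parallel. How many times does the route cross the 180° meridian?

1

Leg 1: -141.19° → +75.58°, shortest Δλ = -143.23° (west) — crosses 180°.
Leg 2: +75.58° → +159.73°, shortest Δλ = 84.15° (east) — does not cross 180°.
Leg 3: +159.73° → +174.02°, shortest Δλ = 14.29° (east) — does not cross 180°.
Total crossings: 1.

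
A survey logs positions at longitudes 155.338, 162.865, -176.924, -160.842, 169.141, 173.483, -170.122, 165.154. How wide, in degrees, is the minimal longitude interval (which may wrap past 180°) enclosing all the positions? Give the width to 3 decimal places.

Sort the longitudes: -176.924°, -170.122°, -160.842°, +155.338°, +162.865°, +165.154°, +169.141°, +173.483°.
Eastward gaps between consecutive values (wrapping around): 6.802°, 9.280°, 316.180°, 7.527°, 2.289°, 3.987°, 4.342°, 9.593°.
Largest gap = 316.180° ⇒ minimal covering band is its complement: 360° − 316.180° = 43.820°.
Band runs from +155.338° eastward to -160.842°, crossing the antimeridian.

43.820°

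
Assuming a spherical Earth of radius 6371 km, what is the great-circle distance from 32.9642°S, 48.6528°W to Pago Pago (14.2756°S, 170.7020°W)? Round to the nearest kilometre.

11931 km

Δλ = -170.7020 − -48.6528 = -122.0492°.
Δφ = -14.2756 − -32.9642 = 18.6886°.
a = sin²(Δφ/2) + cos φ₁ · cos φ₂ · sin²(Δλ/2) = 0.648650.
c = 2·atan2(√a, √(1−a)) = 1.87266 rad → d = 6371·c ≈ 11930.71 km.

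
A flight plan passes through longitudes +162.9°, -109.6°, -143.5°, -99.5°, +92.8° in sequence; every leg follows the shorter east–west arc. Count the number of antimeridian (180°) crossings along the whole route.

Leg 1: +162.9° → -109.6°, shortest Δλ = 87.5° (east) — crosses 180°.
Leg 2: -109.6° → -143.5°, shortest Δλ = -33.9° (west) — does not cross 180°.
Leg 3: -143.5° → -99.5°, shortest Δλ = 44.0° (east) — does not cross 180°.
Leg 4: -99.5° → +92.8°, shortest Δλ = -167.7° (west) — crosses 180°.
Total crossings: 2.

2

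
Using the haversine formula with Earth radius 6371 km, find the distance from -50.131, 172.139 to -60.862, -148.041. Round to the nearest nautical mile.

Δλ = -148.041 − 172.139 = -320.180°; wrapped into (−180°, 180°]: 39.820°.
Δφ = -60.862 − -50.131 = -10.731°.
a = sin²(Δφ/2) + cos φ₁ · cos φ₂ · sin²(Δλ/2) = 0.044942.
c = 2·atan2(√a, √(1−a)) = 0.42723 rad → d = 6371·c ≈ 2721.88 km ≈ 1469.70 nmi.

1470 nmi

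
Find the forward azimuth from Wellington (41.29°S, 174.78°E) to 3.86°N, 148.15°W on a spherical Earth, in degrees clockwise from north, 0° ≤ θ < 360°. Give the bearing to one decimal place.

46.2°

Δλ = -148.15 − 174.78 = -322.93°; wrapped into (−180°, 180°]: 37.07°.
θ = atan2( sin Δλ · cos φ₂ , cos φ₁ · sin φ₂ − sin φ₁ · cos φ₂ · cos Δλ )
  = atan2(0.60142, 0.57590) = 46.242° → normalised to [0°, 360°): 46.242°.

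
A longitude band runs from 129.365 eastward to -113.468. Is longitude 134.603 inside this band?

Band width going east from +129.365° to -113.468°: ((-113.468 − 129.365) mod 360) = 117.167°.
Offset of +134.603° east of the west edge: ((134.603 − 129.365) mod 360) = 5.238°.
5.238° ≤ 117.167° ⇒ inside.

Yes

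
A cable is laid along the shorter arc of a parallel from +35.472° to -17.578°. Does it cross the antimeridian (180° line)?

Signed shortest Δλ = ((-17.578 − 35.472 + 180) mod 360) − 180 = -53.05°.
Going west by 53.05° from +35.472° reaches -17.578° without touching 180°.

No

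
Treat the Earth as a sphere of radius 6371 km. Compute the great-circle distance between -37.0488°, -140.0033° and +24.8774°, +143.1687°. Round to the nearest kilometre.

10572 km

Δλ = 143.1687 − -140.0033 = 283.1720°; wrapped into (−180°, 180°]: -76.8280°.
Δφ = 24.8774 − -37.0488 = 61.9262°.
a = sin²(Δφ/2) + cos φ₁ · cos φ₂ · sin²(Δλ/2) = 0.544230.
c = 2·atan2(√a, √(1−a)) = 1.65937 rad → d = 6371·c ≈ 10571.86 km.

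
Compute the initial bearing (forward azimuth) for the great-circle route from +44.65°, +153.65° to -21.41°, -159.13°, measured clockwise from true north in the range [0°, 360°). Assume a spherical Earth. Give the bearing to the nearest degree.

136°

Δλ = -159.13 − 153.65 = -312.78°; wrapped into (−180°, 180°]: 47.22°.
θ = atan2( sin Δλ · cos φ₂ , cos φ₁ · sin φ₂ − sin φ₁ · cos φ₂ · cos Δλ )
  = atan2(0.68332, -0.70407) = 135.857° → normalised to [0°, 360°): 135.857°.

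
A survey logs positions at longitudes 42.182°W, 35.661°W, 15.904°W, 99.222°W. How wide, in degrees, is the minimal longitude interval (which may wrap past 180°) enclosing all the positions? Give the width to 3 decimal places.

83.318°

Sort the longitudes: -99.222°, -42.182°, -35.661°, -15.904°.
Eastward gaps between consecutive values (wrapping around): 57.040°, 6.521°, 19.757°, 276.682°.
Largest gap = 276.682° ⇒ minimal covering band is its complement: 360° − 276.682° = 83.318°.
Band runs from -99.222° eastward to -15.904°.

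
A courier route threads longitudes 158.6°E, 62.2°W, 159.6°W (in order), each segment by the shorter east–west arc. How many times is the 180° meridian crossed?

1

Leg 1: +158.6° → -62.2°, shortest Δλ = 139.2° (east) — crosses 180°.
Leg 2: -62.2° → -159.6°, shortest Δλ = -97.4° (west) — does not cross 180°.
Total crossings: 1.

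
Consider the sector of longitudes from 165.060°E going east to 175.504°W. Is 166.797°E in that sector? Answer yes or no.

Band width going east from +165.060° to -175.504°: ((-175.504 − 165.060) mod 360) = 19.436°.
Offset of +166.797° east of the west edge: ((166.797 − 165.060) mod 360) = 1.737°.
1.737° ≤ 19.436° ⇒ inside.

Yes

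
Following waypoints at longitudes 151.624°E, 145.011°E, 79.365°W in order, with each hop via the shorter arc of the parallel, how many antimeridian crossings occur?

1

Leg 1: +151.624° → +145.011°, shortest Δλ = -6.613° (west) — does not cross 180°.
Leg 2: +145.011° → -79.365°, shortest Δλ = 135.624° (east) — crosses 180°.
Total crossings: 1.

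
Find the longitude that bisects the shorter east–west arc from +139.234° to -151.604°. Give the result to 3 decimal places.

+173.815°

Signed shortest Δλ from +139.234° to -151.604° is +69.162°.
Midpoint longitude = +139.234° + (+69.162°)/2 = +139.234° + 34.581° = +173.815°.
(The naïve average (+139.234 + -151.604)/2 = -6.185° is on the wrong side of the globe.)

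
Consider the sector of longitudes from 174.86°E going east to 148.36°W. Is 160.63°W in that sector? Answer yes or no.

Yes

Band width going east from +174.86° to -148.36°: ((-148.36 − 174.86) mod 360) = 36.78°.
Offset of -160.63° east of the west edge: ((-160.63 − 174.86) mod 360) = 24.51°.
24.51° ≤ 36.78° ⇒ inside.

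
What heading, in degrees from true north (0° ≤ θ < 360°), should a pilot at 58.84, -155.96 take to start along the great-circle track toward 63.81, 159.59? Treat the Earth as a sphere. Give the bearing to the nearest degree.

302°

Δλ = 159.59 − -155.96 = 315.55°; wrapped into (−180°, 180°]: -44.45°.
θ = atan2( sin Δλ · cos φ₂ , cos φ₁ · sin φ₂ − sin φ₁ · cos φ₂ · cos Δλ )
  = atan2(-0.30907, 0.19470) = -57.791° → normalised to [0°, 360°): 302.209°.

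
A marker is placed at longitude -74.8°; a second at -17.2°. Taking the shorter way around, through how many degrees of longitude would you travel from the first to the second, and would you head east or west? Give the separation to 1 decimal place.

57.6° east

Raw difference: -17.2 − -74.8 = 57.6°.
Normalise into (−180°, 180°]: 57.6° stays 57.6°.
Positive ⇒ the second point lies to the east; separation 57.6°.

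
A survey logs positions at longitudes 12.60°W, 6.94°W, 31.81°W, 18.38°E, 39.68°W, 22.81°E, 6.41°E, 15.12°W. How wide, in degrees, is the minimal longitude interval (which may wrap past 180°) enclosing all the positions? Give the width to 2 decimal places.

Sort the longitudes: -39.68°, -31.81°, -15.12°, -12.60°, -6.94°, +6.41°, +18.38°, +22.81°.
Eastward gaps between consecutive values (wrapping around): 7.87°, 16.69°, 2.52°, 5.66°, 13.35°, 11.97°, 4.43°, 297.51°.
Largest gap = 297.51° ⇒ minimal covering band is its complement: 360° − 297.51° = 62.49°.
Band runs from -39.68° eastward to +22.81°.

62.49°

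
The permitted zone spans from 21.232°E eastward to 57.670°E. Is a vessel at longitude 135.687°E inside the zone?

Band width going east from +21.232° to +57.670°: ((57.670 − 21.232) mod 360) = 36.438°.
Offset of +135.687° east of the west edge: ((135.687 − 21.232) mod 360) = 114.455°.
114.455° > 36.438° ⇒ outside.

No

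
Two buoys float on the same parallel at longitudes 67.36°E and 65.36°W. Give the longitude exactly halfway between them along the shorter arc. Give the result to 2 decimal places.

Signed shortest Δλ from +67.36° to -65.36° is -132.72°.
Midpoint longitude = +67.36° + (-132.72°)/2 = +67.36° − 66.36° = +1.00°.

1.00°E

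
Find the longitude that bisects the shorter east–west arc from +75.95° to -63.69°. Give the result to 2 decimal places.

Signed shortest Δλ from +75.95° to -63.69° is -139.64°.
Midpoint longitude = +75.95° + (-139.64°)/2 = +75.95° − 69.82° = +6.13°.

+6.13°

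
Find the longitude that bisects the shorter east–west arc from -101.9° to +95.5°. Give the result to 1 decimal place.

Signed shortest Δλ from -101.9° to +95.5° is -162.6°.
Midpoint longitude = -101.9° + (-162.6°)/2 = -101.9° − 81.3° = -183.2°.
Normalise into (−180°, 180°]: +176.8°.
(The naïve average (-101.9 + +95.5)/2 = -3.2° is on the wrong side of the globe.)

+176.8°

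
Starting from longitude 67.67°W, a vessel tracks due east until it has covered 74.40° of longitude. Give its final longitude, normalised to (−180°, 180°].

6.73°E

Start at -67.67°; shift +74.40° → +6.73°.
+6.73° already lies in (−180°, 180°].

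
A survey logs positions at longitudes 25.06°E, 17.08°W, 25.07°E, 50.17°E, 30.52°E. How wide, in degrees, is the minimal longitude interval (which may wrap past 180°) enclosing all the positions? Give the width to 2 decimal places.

67.25°

Sort the longitudes: -17.08°, +25.06°, +25.07°, +30.52°, +50.17°.
Eastward gaps between consecutive values (wrapping around): 42.14°, 0.01°, 5.45°, 19.65°, 292.75°.
Largest gap = 292.75° ⇒ minimal covering band is its complement: 360° − 292.75° = 67.25°.
Band runs from -17.08° eastward to +50.17°.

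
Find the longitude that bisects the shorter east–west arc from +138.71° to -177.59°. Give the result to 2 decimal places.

+160.56°

Signed shortest Δλ from +138.71° to -177.59° is +43.70°.
Midpoint longitude = +138.71° + (+43.70°)/2 = +138.71° + 21.85° = +160.56°.
(The naïve average (+138.71 + -177.59)/2 = -19.44° is on the wrong side of the globe.)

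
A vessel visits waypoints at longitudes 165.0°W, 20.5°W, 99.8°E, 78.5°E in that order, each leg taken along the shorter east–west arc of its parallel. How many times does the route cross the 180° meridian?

Leg 1: -165.0° → -20.5°, shortest Δλ = 144.5° (east) — does not cross 180°.
Leg 2: -20.5° → +99.8°, shortest Δλ = 120.3° (east) — does not cross 180°.
Leg 3: +99.8° → +78.5°, shortest Δλ = -21.3° (west) — does not cross 180°.
Total crossings: 0.

0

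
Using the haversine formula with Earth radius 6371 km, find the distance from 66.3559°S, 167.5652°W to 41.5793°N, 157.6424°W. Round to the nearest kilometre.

Δλ = -157.6424 − -167.5652 = 9.9228°.
Δφ = 41.5793 − -66.3559 = 107.9352°.
a = sin²(Δφ/2) + cos φ₁ · cos φ₂ · sin²(Δλ/2) = 0.656214.
c = 2·atan2(√a, √(1−a)) = 1.88855 rad → d = 6371·c ≈ 12031.92 km.

12032 km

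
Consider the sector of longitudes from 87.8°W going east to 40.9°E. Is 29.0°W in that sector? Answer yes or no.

Yes

Band width going east from -87.8° to +40.9°: ((40.9 − -87.8) mod 360) = 128.7°.
Offset of -29.0° east of the west edge: ((-29.0 − -87.8) mod 360) = 58.8°.
58.8° ≤ 128.7° ⇒ inside.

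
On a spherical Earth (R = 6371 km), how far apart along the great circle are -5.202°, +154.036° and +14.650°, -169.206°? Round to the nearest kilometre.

4614 km

Δλ = -169.206 − 154.036 = -323.242°; wrapped into (−180°, 180°]: 36.758°.
Δφ = 14.650 − -5.202 = 19.852°.
a = sin²(Δφ/2) + cos φ₁ · cos φ₂ · sin²(Δλ/2) = 0.125500.
c = 2·atan2(√a, √(1−a)) = 0.72425 rad → d = 6371·c ≈ 4614.17 km.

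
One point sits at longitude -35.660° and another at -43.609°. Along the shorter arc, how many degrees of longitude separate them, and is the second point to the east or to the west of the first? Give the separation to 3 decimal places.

7.949° west

Raw difference: -43.609 − -35.660 = -7.949°.
Normalise into (−180°, 180°]: -7.949° stays -7.949°.
Negative ⇒ the second point lies to the west; separation 7.949°.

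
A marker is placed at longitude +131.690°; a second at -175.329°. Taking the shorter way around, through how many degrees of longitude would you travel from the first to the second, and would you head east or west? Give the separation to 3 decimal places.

Raw difference: -175.329 − 131.690 = -307.019°.
Normalise into (−180°, 180°]: -307.019° + 360° = 52.981°.
Positive ⇒ the second point lies to the east; separation 52.981°.

52.981° east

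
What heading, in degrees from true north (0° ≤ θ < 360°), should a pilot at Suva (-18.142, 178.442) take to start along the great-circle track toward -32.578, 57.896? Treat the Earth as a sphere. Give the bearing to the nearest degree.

228°

Δλ = 57.896 − 178.442 = -120.546°.
θ = atan2( sin Δλ · cos φ₂ , cos φ₁ · sin φ₂ − sin φ₁ · cos φ₂ · cos Δλ )
  = atan2(-0.72572, -0.64503) = -131.631° → normalised to [0°, 360°): 228.369°.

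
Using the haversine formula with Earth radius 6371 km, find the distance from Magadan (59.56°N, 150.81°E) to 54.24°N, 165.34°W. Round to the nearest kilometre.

2675 km

Δλ = -165.34 − 150.81 = -316.15°; wrapped into (−180°, 180°]: 43.85°.
Δφ = 54.24 − 59.56 = -5.32°.
a = sin²(Δφ/2) + cos φ₁ · cos φ₂ · sin²(Δλ/2) = 0.043433.
c = 2·atan2(√a, √(1−a)) = 0.41989 rad → d = 6371·c ≈ 2675.12 km.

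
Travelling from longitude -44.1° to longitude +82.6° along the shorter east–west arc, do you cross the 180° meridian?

Signed shortest Δλ = ((82.6 − -44.1 + 180) mod 360) − 180 = 126.7°.
Going east by 126.7° from -44.1° reaches +82.6° without touching 180°.

No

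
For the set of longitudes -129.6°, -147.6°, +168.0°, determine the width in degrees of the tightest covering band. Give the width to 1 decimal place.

Sort the longitudes: -147.6°, -129.6°, +168.0°.
Eastward gaps between consecutive values (wrapping around): 18.0°, 297.6°, 44.4°.
Largest gap = 297.6° ⇒ minimal covering band is its complement: 360° − 297.6° = 62.4°.
Band runs from +168.0° eastward to -129.6°, crossing the antimeridian.

62.4°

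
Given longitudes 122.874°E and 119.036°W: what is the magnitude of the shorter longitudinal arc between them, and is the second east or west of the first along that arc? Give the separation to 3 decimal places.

118.090° east

Raw difference: -119.036 − 122.874 = -241.91°.
Normalise into (−180°, 180°]: -241.91° + 360° = 118.09°.
Positive ⇒ the second point lies to the east; separation 118.090°.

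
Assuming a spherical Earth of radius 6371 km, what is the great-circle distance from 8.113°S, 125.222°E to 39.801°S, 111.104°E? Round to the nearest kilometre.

3793 km

Δλ = 111.104 − 125.222 = -14.118°.
Δφ = -39.801 − -8.113 = -31.688°.
a = sin²(Δφ/2) + cos φ₁ · cos φ₂ · sin²(Δλ/2) = 0.086026.
c = 2·atan2(√a, √(1−a)) = 0.59536 rad → d = 6371·c ≈ 3793.02 km.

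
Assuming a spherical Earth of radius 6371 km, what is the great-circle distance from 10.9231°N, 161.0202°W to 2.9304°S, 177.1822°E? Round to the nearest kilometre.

Δλ = 177.1822 − -161.0202 = 338.2024°; wrapped into (−180°, 180°]: -21.7976°.
Δφ = -2.9304 − 10.9231 = -13.8535°.
a = sin²(Δφ/2) + cos φ₁ · cos φ₂ · sin²(Δλ/2) = 0.049600.
c = 2·atan2(√a, √(1−a)) = 0.44919 rad → d = 6371·c ≈ 2861.78 km.

2862 km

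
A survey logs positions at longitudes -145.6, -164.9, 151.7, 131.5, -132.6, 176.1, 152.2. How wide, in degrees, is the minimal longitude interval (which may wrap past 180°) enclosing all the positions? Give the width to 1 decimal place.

Sort the longitudes: -164.9°, -145.6°, -132.6°, +131.5°, +151.7°, +152.2°, +176.1°.
Eastward gaps between consecutive values (wrapping around): 19.3°, 13.0°, 264.1°, 20.2°, 0.5°, 23.9°, 19.0°.
Largest gap = 264.1° ⇒ minimal covering band is its complement: 360° − 264.1° = 95.9°.
Band runs from +131.5° eastward to -132.6°, crossing the antimeridian.

95.9°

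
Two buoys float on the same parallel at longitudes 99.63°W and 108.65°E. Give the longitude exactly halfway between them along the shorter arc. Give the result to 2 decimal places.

175.49°W

Signed shortest Δλ from -99.63° to +108.65° is -151.72°.
Midpoint longitude = -99.63° + (-151.72°)/2 = -99.63° − 75.86° = -175.49°.
(The naïve average (-99.63 + +108.65)/2 = 4.51° is on the wrong side of the globe.)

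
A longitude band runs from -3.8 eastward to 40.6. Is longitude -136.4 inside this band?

Band width going east from -3.8° to +40.6°: ((40.6 − -3.8) mod 360) = 44.4°.
Offset of -136.4° east of the west edge: ((-136.4 − -3.8) mod 360) = 227.4°.
227.4° > 44.4° ⇒ outside.

No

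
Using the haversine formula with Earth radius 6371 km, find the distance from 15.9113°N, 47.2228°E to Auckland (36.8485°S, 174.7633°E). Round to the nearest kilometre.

Δλ = 174.7633 − 47.2228 = 127.5405°.
Δφ = -36.8485 − 15.9113 = -52.7598°.
a = sin²(Δφ/2) + cos φ₁ · cos φ₂ · sin²(Δλ/2) = 0.816660.
c = 2·atan2(√a, √(1−a)) = 2.25663 rad → d = 6371·c ≈ 14377.01 km.

14377 km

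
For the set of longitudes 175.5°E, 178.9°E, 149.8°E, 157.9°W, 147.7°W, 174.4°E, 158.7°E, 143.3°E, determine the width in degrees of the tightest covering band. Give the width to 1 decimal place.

69.0°

Sort the longitudes: -157.9°, -147.7°, +143.3°, +149.8°, +158.7°, +174.4°, +175.5°, +178.9°.
Eastward gaps between consecutive values (wrapping around): 10.2°, 291.0°, 6.5°, 8.9°, 15.7°, 1.1°, 3.4°, 23.2°.
Largest gap = 291.0° ⇒ minimal covering band is its complement: 360° − 291.0° = 69.0°.
Band runs from +143.3° eastward to -147.7°, crossing the antimeridian.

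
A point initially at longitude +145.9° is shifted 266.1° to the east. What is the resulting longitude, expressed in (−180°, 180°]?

+52.0°

Start at +145.9°; shift +266.1° → +412.0°.
+412.0° lies outside (−180°, 180°]; subtract 360° → +52.0°.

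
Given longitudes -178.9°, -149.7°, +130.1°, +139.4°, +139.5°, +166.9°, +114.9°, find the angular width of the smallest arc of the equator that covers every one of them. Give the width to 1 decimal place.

95.4°

Sort the longitudes: -178.9°, -149.7°, +114.9°, +130.1°, +139.4°, +139.5°, +166.9°.
Eastward gaps between consecutive values (wrapping around): 29.2°, 264.6°, 15.2°, 9.3°, 0.1°, 27.4°, 14.2°.
Largest gap = 264.6° ⇒ minimal covering band is its complement: 360° − 264.6° = 95.4°.
Band runs from +114.9° eastward to -149.7°, crossing the antimeridian.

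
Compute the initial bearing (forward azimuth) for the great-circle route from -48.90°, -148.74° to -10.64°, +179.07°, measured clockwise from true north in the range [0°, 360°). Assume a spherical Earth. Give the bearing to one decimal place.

Δλ = 179.07 − -148.74 = 327.81°; wrapped into (−180°, 180°]: -32.19°.
θ = atan2( sin Δλ · cos φ₂ , cos φ₁ · sin φ₂ − sin φ₁ · cos φ₂ · cos Δλ )
  = atan2(-0.52357, 0.50539) = -46.012° → normalised to [0°, 360°): 313.988°.

314.0°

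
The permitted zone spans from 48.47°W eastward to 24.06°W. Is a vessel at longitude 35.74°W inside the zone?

Yes

Band width going east from -48.47° to -24.06°: ((-24.06 − -48.47) mod 360) = 24.41°.
Offset of -35.74° east of the west edge: ((-35.74 − -48.47) mod 360) = 12.73°.
12.73° ≤ 24.41° ⇒ inside.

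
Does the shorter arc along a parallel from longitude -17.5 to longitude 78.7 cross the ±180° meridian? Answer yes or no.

No

Signed shortest Δλ = ((78.7 − -17.5 + 180) mod 360) − 180 = 96.2°.
Going east by 96.2° from -17.5° reaches +78.7° without touching 180°.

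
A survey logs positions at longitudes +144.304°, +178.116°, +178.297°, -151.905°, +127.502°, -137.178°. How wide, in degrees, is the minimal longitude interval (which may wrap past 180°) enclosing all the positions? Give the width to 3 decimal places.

95.320°

Sort the longitudes: -151.905°, -137.178°, +127.502°, +144.304°, +178.116°, +178.297°.
Eastward gaps between consecutive values (wrapping around): 14.727°, 264.680°, 16.802°, 33.812°, 0.181°, 29.798°.
Largest gap = 264.680° ⇒ minimal covering band is its complement: 360° − 264.680° = 95.320°.
Band runs from +127.502° eastward to -137.178°, crossing the antimeridian.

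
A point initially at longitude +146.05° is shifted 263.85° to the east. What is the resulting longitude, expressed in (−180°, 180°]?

+49.90°

Start at +146.05°; shift +263.85° → +409.90°.
+409.90° lies outside (−180°, 180°]; subtract 360° → +49.90°.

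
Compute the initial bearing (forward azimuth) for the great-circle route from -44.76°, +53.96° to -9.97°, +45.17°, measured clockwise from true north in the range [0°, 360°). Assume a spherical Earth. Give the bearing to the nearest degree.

345°

Δλ = 45.17 − 53.96 = -8.79°.
θ = atan2( sin Δλ · cos φ₂ , cos φ₁ · sin φ₂ − sin φ₁ · cos φ₂ · cos Δλ )
  = atan2(-0.15051, 0.56243) = -14.981° → normalised to [0°, 360°): 345.019°.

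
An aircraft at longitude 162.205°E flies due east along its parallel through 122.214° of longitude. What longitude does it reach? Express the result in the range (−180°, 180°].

Start at +162.205°; shift +122.214° → +284.419°.
+284.419° lies outside (−180°, 180°]; subtract 360° → -75.581°.

75.581°W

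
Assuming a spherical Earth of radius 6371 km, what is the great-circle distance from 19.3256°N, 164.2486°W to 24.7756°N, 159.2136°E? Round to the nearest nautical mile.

Δλ = 159.2136 − -164.2486 = 323.4622°; wrapped into (−180°, 180°]: -36.5378°.
Δφ = 24.7756 − 19.3256 = 5.4500°.
a = sin²(Δφ/2) + cos φ₁ · cos φ₂ · sin²(Δλ/2) = 0.086456.
c = 2·atan2(√a, √(1−a)) = 0.59689 rad → d = 6371·c ≈ 3802.78 km ≈ 2053.34 nmi.

2053 nmi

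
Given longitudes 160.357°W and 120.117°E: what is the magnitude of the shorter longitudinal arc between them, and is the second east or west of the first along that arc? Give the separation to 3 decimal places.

Raw difference: 120.117 − -160.357 = 280.474°.
Normalise into (−180°, 180°]: 280.474° − 360° = -79.526°.
Negative ⇒ the second point lies to the west; separation 79.526°.

79.526° west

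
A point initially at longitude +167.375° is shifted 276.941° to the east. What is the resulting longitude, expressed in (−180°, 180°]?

+84.316°

Start at +167.375°; shift +276.941° → +444.316°.
+444.316° lies outside (−180°, 180°]; subtract 360° → +84.316°.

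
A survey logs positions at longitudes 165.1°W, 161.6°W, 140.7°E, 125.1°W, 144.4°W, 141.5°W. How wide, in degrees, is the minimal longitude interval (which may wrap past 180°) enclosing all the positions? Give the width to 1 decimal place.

Sort the longitudes: -165.1°, -161.6°, -144.4°, -141.5°, -125.1°, +140.7°.
Eastward gaps between consecutive values (wrapping around): 3.5°, 17.2°, 2.9°, 16.4°, 265.8°, 54.2°.
Largest gap = 265.8° ⇒ minimal covering band is its complement: 360° − 265.8° = 94.2°.
Band runs from +140.7° eastward to -125.1°, crossing the antimeridian.

94.2°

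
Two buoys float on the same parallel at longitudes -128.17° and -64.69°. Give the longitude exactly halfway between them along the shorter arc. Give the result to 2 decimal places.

Signed shortest Δλ from -128.17° to -64.69° is +63.48°.
Midpoint longitude = -128.17° + (+63.48°)/2 = -128.17° + 31.74° = -96.43°.

-96.43°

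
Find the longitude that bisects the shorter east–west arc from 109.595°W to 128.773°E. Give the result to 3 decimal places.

170.411°W

Signed shortest Δλ from -109.595° to +128.773° is -121.632°.
Midpoint longitude = -109.595° + (-121.632°)/2 = -109.595° − 60.816° = -170.411°.
(The naïve average (-109.595 + +128.773)/2 = 9.589° is on the wrong side of the globe.)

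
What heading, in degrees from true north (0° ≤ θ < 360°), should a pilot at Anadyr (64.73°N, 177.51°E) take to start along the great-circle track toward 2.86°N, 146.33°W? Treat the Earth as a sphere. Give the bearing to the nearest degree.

Δλ = -146.33 − 177.51 = -323.84°; wrapped into (−180°, 180°]: 36.16°.
θ = atan2( sin Δλ · cos φ₂ , cos φ₁ · sin φ₂ − sin φ₁ · cos φ₂ · cos Δλ )
  = atan2(0.58931, -0.70790) = 140.224° → normalised to [0°, 360°): 140.224°.

140°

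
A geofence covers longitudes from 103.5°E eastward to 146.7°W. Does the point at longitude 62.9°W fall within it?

No

Band width going east from +103.5° to -146.7°: ((-146.7 − 103.5) mod 360) = 109.8°.
Offset of -62.9° east of the west edge: ((-62.9 − 103.5) mod 360) = 193.6°.
193.6° > 109.8° ⇒ outside.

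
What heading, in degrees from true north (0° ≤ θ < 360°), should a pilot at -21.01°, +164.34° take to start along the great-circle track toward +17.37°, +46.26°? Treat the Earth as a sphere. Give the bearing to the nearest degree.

278°

Δλ = 46.26 − 164.34 = -118.08°.
θ = atan2( sin Δλ · cos φ₂ , cos φ₁ · sin φ₂ − sin φ₁ · cos φ₂ · cos Δλ )
  = atan2(-0.84206, 0.11763) = -82.048° → normalised to [0°, 360°): 277.952°.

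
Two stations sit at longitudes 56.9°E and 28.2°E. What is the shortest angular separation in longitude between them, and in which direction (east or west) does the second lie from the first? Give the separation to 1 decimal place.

28.7° west

Raw difference: 28.2 − 56.9 = -28.7°.
Normalise into (−180°, 180°]: -28.7° stays -28.7°.
Negative ⇒ the second point lies to the west; separation 28.7°.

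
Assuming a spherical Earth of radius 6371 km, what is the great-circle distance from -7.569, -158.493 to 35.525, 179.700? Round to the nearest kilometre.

Δλ = 179.700 − -158.493 = 338.193°; wrapped into (−180°, 180°]: -21.807°.
Δφ = 35.525 − -7.569 = 43.094°.
a = sin²(Δφ/2) + cos φ₁ · cos φ₂ · sin²(Δλ/2) = 0.163749.
c = 2·atan2(√a, √(1−a)) = 0.83321 rad → d = 6371·c ≈ 5308.40 km.

5308 km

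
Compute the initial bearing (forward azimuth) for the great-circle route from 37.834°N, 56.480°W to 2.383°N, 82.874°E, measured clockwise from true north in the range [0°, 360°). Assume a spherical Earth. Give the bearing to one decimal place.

Δλ = 82.874 − -56.480 = 139.354°.
θ = atan2( sin Δλ · cos φ₂ , cos φ₁ · sin φ₂ − sin φ₁ · cos φ₂ · cos Δλ )
  = atan2(0.65082, 0.49783) = 52.586° → normalised to [0°, 360°): 52.586°.

52.6°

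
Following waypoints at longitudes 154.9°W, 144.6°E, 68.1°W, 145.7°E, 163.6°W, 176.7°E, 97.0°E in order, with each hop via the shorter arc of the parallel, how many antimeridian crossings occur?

Leg 1: -154.9° → +144.6°, shortest Δλ = -60.5° (west) — crosses 180°.
Leg 2: +144.6° → -68.1°, shortest Δλ = 147.3° (east) — crosses 180°.
Leg 3: -68.1° → +145.7°, shortest Δλ = -146.2° (west) — crosses 180°.
Leg 4: +145.7° → -163.6°, shortest Δλ = 50.7° (east) — crosses 180°.
Leg 5: -163.6° → +176.7°, shortest Δλ = -19.7° (west) — crosses 180°.
Leg 6: +176.7° → +97.0°, shortest Δλ = -79.7° (west) — does not cross 180°.
Total crossings: 5.

5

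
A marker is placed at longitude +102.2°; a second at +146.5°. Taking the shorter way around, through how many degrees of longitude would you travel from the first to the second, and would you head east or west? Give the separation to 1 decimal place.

Raw difference: 146.5 − 102.2 = 44.3°.
Normalise into (−180°, 180°]: 44.3° stays 44.3°.
Positive ⇒ the second point lies to the east; separation 44.3°.

44.3° east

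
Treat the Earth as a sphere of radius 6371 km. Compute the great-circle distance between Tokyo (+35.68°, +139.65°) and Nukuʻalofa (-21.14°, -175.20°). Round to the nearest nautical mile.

4269 nmi

Δλ = -175.20 − 139.65 = -314.85°; wrapped into (−180°, 180°]: 45.15°.
Δφ = -21.14 − 35.68 = -56.82°.
a = sin²(Δφ/2) + cos φ₁ · cos φ₂ · sin²(Δλ/2) = 0.338018.
c = 2·atan2(√a, √(1−a)) = 1.24088 rad → d = 6371·c ≈ 7905.64 km ≈ 4268.71 nmi.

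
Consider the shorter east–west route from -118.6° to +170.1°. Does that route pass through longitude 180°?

Yes

Naïve |170.1 − -118.6| = 288.7° > 180°, so the shorter arc goes the other way round — across 180°.
Signed shortest Δλ = ((170.1 − -118.6 + 180) mod 360) − 180 = -71.3°.
Going west by 71.3° from -118.6° passes through 180° before reaching +170.1°.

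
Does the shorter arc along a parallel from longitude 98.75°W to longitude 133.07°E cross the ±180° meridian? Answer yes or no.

Yes

Naïve |133.07 − -98.75| = 231.82° > 180°, so the shorter arc goes the other way round — across 180°.
Signed shortest Δλ = ((133.07 − -98.75 + 180) mod 360) − 180 = -128.18°.
Going west by 128.18° from -98.75° passes through 180° before reaching +133.07°.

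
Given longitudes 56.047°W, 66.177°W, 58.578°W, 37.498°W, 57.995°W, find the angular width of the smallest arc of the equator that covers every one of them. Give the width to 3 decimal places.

28.679°

Sort the longitudes: -66.177°, -58.578°, -57.995°, -56.047°, -37.498°.
Eastward gaps between consecutive values (wrapping around): 7.599°, 0.583°, 1.948°, 18.549°, 331.321°.
Largest gap = 331.321° ⇒ minimal covering band is its complement: 360° − 331.321° = 28.679°.
Band runs from -66.177° eastward to -37.498°.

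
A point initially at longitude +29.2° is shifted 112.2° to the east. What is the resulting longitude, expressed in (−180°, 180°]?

Start at +29.2°; shift +112.2° → +141.4°.
+141.4° already lies in (−180°, 180°].

+141.4°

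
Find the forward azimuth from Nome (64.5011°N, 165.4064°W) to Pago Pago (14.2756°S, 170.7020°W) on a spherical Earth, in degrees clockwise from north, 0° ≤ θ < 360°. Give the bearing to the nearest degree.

185°

Δλ = -170.7020 − -165.4064 = -5.2956°.
θ = atan2( sin Δλ · cos φ₂ , cos φ₁ · sin φ₂ − sin φ₁ · cos φ₂ · cos Δλ )
  = atan2(-0.08944, -0.97714) = -174.770° → normalised to [0°, 360°): 185.230°.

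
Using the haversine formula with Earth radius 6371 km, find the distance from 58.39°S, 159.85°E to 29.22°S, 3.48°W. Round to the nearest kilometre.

Δλ = -3.48 − 159.85 = -163.33°.
Δφ = -29.22 − -58.39 = 29.17°.
a = sin²(Δφ/2) + cos φ₁ · cos φ₂ · sin²(Δλ/2) = 0.511238.
c = 2·atan2(√a, √(1−a)) = 1.59327 rad → d = 6371·c ≈ 10150.75 km.

10151 km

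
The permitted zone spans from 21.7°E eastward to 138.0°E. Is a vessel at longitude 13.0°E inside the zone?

Band width going east from +21.7° to +138.0°: ((138.0 − 21.7) mod 360) = 116.3°.
Offset of +13.0° east of the west edge: ((13.0 − 21.7) mod 360) = 351.3°.
351.3° > 116.3° ⇒ outside.

No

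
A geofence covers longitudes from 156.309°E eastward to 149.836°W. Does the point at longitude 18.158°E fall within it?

No

Band width going east from +156.309° to -149.836°: ((-149.836 − 156.309) mod 360) = 53.855°.
Offset of +18.158° east of the west edge: ((18.158 − 156.309) mod 360) = 221.849°.
221.849° > 53.855° ⇒ outside.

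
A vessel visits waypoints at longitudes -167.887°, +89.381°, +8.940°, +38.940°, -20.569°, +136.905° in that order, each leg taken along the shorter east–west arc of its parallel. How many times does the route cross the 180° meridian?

Leg 1: -167.887° → +89.381°, shortest Δλ = -102.732° (west) — crosses 180°.
Leg 2: +89.381° → +8.940°, shortest Δλ = -80.441° (west) — does not cross 180°.
Leg 3: +8.940° → +38.940°, shortest Δλ = 30.0° (east) — does not cross 180°.
Leg 4: +38.940° → -20.569°, shortest Δλ = -59.509° (west) — does not cross 180°.
Leg 5: -20.569° → +136.905°, shortest Δλ = 157.474° (east) — does not cross 180°.
Total crossings: 1.

1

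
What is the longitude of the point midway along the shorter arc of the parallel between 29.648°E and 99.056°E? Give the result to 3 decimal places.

64.352°E

Signed shortest Δλ from +29.648° to +99.056° is +69.408°.
Midpoint longitude = +29.648° + (+69.408°)/2 = +29.648° + 34.704° = +64.352°.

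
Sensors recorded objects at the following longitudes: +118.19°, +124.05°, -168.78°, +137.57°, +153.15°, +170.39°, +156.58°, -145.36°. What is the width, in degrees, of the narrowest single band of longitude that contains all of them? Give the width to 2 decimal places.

Sort the longitudes: -168.78°, -145.36°, +118.19°, +124.05°, +137.57°, +153.15°, +156.58°, +170.39°.
Eastward gaps between consecutive values (wrapping around): 23.42°, 263.55°, 5.86°, 13.52°, 15.58°, 3.43°, 13.81°, 20.83°.
Largest gap = 263.55° ⇒ minimal covering band is its complement: 360° − 263.55° = 96.45°.
Band runs from +118.19° eastward to -145.36°, crossing the antimeridian.

96.45°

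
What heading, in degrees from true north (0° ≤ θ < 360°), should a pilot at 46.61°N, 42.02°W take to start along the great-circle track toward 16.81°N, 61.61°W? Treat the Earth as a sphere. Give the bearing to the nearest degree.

Δλ = -61.61 − -42.02 = -19.59°.
θ = atan2( sin Δλ · cos φ₂ , cos φ₁ · sin φ₂ − sin φ₁ · cos φ₂ · cos Δλ )
  = atan2(-0.32096, -0.45671) = -144.902° → normalised to [0°, 360°): 215.098°.

215°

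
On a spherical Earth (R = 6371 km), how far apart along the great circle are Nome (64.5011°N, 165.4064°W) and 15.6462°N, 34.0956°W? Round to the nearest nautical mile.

Δλ = -34.0956 − -165.4064 = 131.3108°.
Δφ = 15.6462 − 64.5011 = -48.8549°.
a = sin²(Δφ/2) + cos φ₁ · cos φ₂ · sin²(Δλ/2) = 0.515115.
c = 2·atan2(√a, √(1−a)) = 1.60103 rad → d = 6371·c ≈ 10200.17 km ≈ 5507.65 nmi.

5508 nmi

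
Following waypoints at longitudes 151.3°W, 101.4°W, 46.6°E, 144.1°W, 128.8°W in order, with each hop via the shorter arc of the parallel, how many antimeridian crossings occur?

Leg 1: -151.3° → -101.4°, shortest Δλ = 49.9° (east) — does not cross 180°.
Leg 2: -101.4° → +46.6°, shortest Δλ = 148.0° (east) — does not cross 180°.
Leg 3: +46.6° → -144.1°, shortest Δλ = 169.3° (east) — crosses 180°.
Leg 4: -144.1° → -128.8°, shortest Δλ = 15.3° (east) — does not cross 180°.
Total crossings: 1.

1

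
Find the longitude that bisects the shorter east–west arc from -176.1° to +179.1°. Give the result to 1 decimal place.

-178.5°

Signed shortest Δλ from -176.1° to +179.1° is -4.8°.
Midpoint longitude = -176.1° + (-4.8°)/2 = -176.1° − 2.4° = -178.5°.
(The naïve average (-176.1 + +179.1)/2 = 1.5° is on the wrong side of the globe.)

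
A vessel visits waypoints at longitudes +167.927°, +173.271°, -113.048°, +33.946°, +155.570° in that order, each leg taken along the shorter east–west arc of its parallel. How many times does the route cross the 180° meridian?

Leg 1: +167.927° → +173.271°, shortest Δλ = 5.344° (east) — does not cross 180°.
Leg 2: +173.271° → -113.048°, shortest Δλ = 73.681° (east) — crosses 180°.
Leg 3: -113.048° → +33.946°, shortest Δλ = 146.994° (east) — does not cross 180°.
Leg 4: +33.946° → +155.570°, shortest Δλ = 121.624° (east) — does not cross 180°.
Total crossings: 1.

1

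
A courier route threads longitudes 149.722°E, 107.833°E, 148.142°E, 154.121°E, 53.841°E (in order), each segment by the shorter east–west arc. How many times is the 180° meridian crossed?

0

Leg 1: +149.722° → +107.833°, shortest Δλ = -41.889° (west) — does not cross 180°.
Leg 2: +107.833° → +148.142°, shortest Δλ = 40.309° (east) — does not cross 180°.
Leg 3: +148.142° → +154.121°, shortest Δλ = 5.979° (east) — does not cross 180°.
Leg 4: +154.121° → +53.841°, shortest Δλ = -100.28° (west) — does not cross 180°.
Total crossings: 0.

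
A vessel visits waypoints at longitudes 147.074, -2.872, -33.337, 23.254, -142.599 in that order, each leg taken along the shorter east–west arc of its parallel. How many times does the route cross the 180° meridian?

Leg 1: +147.074° → -2.872°, shortest Δλ = -149.946° (west) — does not cross 180°.
Leg 2: -2.872° → -33.337°, shortest Δλ = -30.465° (west) — does not cross 180°.
Leg 3: -33.337° → +23.254°, shortest Δλ = 56.591° (east) — does not cross 180°.
Leg 4: +23.254° → -142.599°, shortest Δλ = -165.853° (west) — does not cross 180°.
Total crossings: 0.

0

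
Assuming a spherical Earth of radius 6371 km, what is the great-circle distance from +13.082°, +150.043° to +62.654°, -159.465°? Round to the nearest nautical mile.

Δλ = -159.465 − 150.043 = -309.508°; wrapped into (−180°, 180°]: 50.492°.
Δφ = 62.654 − 13.082 = 49.572°.
a = sin²(Δφ/2) + cos φ₁ · cos φ₂ · sin²(Δλ/2) = 0.257147.
c = 2·atan2(√a, √(1−a)) = 1.06362 rad → d = 6371·c ≈ 6776.35 km ≈ 3658.94 nmi.

3659 nmi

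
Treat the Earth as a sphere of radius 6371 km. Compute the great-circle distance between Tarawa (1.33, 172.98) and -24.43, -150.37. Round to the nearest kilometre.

4880 km

Δλ = -150.37 − 172.98 = -323.35°; wrapped into (−180°, 180°]: 36.65°.
Δφ = -24.43 − 1.33 = -25.76°.
a = sin²(Δφ/2) + cos φ₁ · cos φ₂ · sin²(Δλ/2) = 0.139666.
c = 2·atan2(√a, √(1−a)) = 0.76603 rad → d = 6371·c ≈ 4880.38 km.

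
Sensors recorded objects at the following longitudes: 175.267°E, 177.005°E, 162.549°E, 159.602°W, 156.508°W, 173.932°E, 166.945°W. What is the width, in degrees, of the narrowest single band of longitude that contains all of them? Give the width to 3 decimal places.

40.943°

Sort the longitudes: -166.945°, -159.602°, -156.508°, +162.549°, +173.932°, +175.267°, +177.005°.
Eastward gaps between consecutive values (wrapping around): 7.343°, 3.094°, 319.057°, 11.383°, 1.335°, 1.738°, 16.050°.
Largest gap = 319.057° ⇒ minimal covering band is its complement: 360° − 319.057° = 40.943°.
Band runs from +162.549° eastward to -156.508°, crossing the antimeridian.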